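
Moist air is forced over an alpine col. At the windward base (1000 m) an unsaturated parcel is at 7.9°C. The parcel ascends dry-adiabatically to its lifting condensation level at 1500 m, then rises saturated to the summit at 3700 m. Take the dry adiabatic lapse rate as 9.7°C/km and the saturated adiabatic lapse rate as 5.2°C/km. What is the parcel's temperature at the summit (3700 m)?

-8.39°C

1000 → 1500 m (dry, 9.7°C/km): ΔT = -9.7 × 0.5 = -4.85°C → T = 3.05°C
1500 → 3700 m (saturated, 5.2°C/km): ΔT = -5.2 × 2.2 = -11.44°C → T = -8.39°C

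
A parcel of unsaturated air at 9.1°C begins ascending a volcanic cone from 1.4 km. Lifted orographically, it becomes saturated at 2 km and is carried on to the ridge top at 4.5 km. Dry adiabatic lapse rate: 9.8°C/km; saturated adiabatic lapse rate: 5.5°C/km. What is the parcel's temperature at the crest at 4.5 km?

-10.53°C

Dry to 2000 m: -9.8 × 0.6 km = -5.88°C, so T = 3.22°C.
Saturated to 4500 m: -5.5 × 2.5 km = -13.75°C, so T = -10.53°C.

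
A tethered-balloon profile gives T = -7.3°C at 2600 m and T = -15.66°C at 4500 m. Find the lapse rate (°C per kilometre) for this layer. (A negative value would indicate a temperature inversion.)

4.4°C/km

Γ = −ΔT/Δz = (-7.3 − (-15.66)) / (4500 − 2600) m
  = 8.36°C / 1.9 km = 4.4°C/km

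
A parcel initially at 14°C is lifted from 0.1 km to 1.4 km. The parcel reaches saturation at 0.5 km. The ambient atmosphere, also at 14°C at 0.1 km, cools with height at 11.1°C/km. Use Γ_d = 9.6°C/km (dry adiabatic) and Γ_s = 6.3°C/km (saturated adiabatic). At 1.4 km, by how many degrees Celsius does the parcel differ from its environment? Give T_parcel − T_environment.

Parcel:
  From 100 m to 500 m (dry): cools by 9.6 × 0.4 = 3.84°C, giving 10.16°C.
  From 500 m to 1400 m (saturated): cools by 6.3 × 0.9 = 5.67°C, giving 4.49°C.
Environment:
  From 100 m to 1400 m (environment): cools by 11.1 × 1.3 = 14.43°C, giving -0.43°C.
T_parcel − T_env = 4.49 − (-0.43) = +4.92°C

+4.92°C (parcel warmer than environment)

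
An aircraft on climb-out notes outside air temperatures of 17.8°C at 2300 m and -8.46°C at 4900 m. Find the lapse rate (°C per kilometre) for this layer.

Γ = −ΔT/Δz = (17.8 − (-8.46)) / (4900 − 2300) m
  = 26.26°C / 2.6 km = 10.1°C/km

10.1°C/km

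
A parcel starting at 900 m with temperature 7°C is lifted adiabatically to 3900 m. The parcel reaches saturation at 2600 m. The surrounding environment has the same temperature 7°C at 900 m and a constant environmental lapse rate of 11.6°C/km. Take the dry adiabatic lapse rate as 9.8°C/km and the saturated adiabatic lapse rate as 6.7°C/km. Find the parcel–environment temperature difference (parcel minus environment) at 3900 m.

Parcel:
  From 900 m to 2600 m (dry): cools by 9.8 × 1.7 = 16.66°C, giving -9.66°C.
  From 2600 m to 3900 m (saturated): cools by 6.7 × 1.3 = 8.71°C, giving -18.37°C.
Environment:
  From 900 m to 3900 m (environment): cools by 11.6 × 3 = 34.8°C, giving -27.8°C.
T_parcel − T_env = -18.37 − (-27.8) = +9.43°C

+9.43°C (parcel warmer than environment)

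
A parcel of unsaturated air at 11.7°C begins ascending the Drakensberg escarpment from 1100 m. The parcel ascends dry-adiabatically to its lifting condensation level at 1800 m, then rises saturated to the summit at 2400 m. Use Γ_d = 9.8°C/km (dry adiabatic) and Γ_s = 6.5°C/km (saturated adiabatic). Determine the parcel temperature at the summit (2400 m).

From 1100 m to 1800 m (dry): cools by 9.8 × 0.7 = 6.86°C, giving 4.84°C.
From 1800 m to 2400 m (saturated): cools by 6.5 × 0.6 = 3.9°C, giving 0.94°C.

0.94°C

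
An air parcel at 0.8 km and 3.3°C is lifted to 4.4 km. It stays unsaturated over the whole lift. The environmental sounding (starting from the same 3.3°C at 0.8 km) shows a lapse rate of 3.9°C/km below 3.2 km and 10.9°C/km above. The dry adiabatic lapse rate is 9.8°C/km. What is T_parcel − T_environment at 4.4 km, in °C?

-12.84°C (parcel cooler than environment)

Parcel:
  Dry to 4400 m: -9.8 × 3.6 km = -35.28°C, so T = -31.98°C.
Environment:
  Environment, lower layer to 3200 m: -3.9 × 2.4 km = -9.36°C, so T = -6.06°C.
  Environment, upper layer to 4400 m: -10.9 × 1.2 km = -13.08°C, so T = -19.14°C.
T_parcel − T_env = -31.98 − (-19.14) = -12.84°C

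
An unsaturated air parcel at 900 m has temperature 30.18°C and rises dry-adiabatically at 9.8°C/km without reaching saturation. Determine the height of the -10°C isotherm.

5000 m

Height above start = (30.18 − (-10)) / 9.8 = 4.1 km
Altitude = 900 m + 4100 m = 5000 m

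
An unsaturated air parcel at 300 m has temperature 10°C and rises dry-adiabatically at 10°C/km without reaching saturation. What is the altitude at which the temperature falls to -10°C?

2300 m

Height above start = (10 − (-10)) / 10 = 2 km
Altitude = 300 m + 2000 m = 2300 m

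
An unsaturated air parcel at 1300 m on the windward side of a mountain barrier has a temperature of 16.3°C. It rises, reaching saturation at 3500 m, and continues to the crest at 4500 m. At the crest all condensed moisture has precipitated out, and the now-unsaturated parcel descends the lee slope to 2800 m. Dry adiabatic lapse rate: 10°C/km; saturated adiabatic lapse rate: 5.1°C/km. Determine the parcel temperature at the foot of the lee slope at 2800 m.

1300–3500 m, dry: Δz = 2.2 km ⇒ ΔT = -22°C; T = -5.7°C
3500–4500 m, saturated: Δz = 1 km ⇒ ΔT = -5.1°C; T = -10.8°C
4500–2800 m, dry descent: Δz = 1.7 km ⇒ ΔT = +17°C; T = 6.2°C

6.2°C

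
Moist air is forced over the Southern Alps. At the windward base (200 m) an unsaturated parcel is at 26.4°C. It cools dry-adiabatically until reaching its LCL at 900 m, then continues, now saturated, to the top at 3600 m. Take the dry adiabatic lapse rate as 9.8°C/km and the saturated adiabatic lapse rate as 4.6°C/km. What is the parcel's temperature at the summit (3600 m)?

7.12°C

200–900 m, dry: Δz = 0.7 km ⇒ ΔT = -6.86°C; T = 19.54°C
900–3600 m, saturated: Δz = 2.7 km ⇒ ΔT = -12.42°C; T = 7.12°C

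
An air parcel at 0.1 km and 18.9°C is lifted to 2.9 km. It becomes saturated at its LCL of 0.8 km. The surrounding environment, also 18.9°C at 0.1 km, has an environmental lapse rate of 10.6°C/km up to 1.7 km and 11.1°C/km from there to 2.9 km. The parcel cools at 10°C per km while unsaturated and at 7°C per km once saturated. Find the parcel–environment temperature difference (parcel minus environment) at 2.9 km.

Parcel:
  100 → 800 m (dry, 10°C/km): ΔT = -10 × 0.7 = -7°C → T = 11.9°C
  800 → 2900 m (saturated, 7°C/km): ΔT = -7 × 2.1 = -14.7°C → T = -2.8°C
Environment:
  100 → 1700 m (environment, lower layer, 10.6°C/km): ΔT = -10.6 × 1.6 = -16.96°C → T = 1.94°C
  1700 → 2900 m (environment, upper layer, 11.1°C/km): ΔT = -11.1 × 1.2 = -13.32°C → T = -11.38°C
T_parcel − T_env = -2.8 − (-11.38) = +8.58°C

+8.58°C (parcel warmer than environment)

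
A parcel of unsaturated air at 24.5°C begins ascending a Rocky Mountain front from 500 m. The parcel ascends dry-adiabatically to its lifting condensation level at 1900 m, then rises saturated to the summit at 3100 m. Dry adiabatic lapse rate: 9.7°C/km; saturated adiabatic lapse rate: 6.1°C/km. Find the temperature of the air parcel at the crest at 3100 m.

500 → 1900 m (dry, 9.7°C/km): ΔT = -9.7 × 1.4 = -13.58°C → T = 10.92°C
1900 → 3100 m (saturated, 6.1°C/km): ΔT = -6.1 × 1.2 = -7.32°C → T = 3.6°C

3.6°C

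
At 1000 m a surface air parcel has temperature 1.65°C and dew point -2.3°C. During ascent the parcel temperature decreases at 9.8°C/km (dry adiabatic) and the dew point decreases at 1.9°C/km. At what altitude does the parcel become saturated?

T and T_d converge at 9.8 − 1.9 = 7.9°C per km
Height above start = (1.65 − (-2.3)) / 7.9 = 0.5 km
LCL altitude = 1000 m + 500 m = 1500 m

1500 m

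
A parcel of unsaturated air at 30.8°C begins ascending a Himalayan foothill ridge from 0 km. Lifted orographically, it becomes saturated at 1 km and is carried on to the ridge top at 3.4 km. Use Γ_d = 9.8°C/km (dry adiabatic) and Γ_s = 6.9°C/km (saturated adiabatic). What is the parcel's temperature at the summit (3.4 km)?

0 → 1000 m (dry, 9.8°C/km): ΔT = -9.8 × 1 = -9.8°C → T = 21°C
1000 → 3400 m (saturated, 6.9°C/km): ΔT = -6.9 × 2.4 = -16.56°C → T = 4.44°C

4.44°C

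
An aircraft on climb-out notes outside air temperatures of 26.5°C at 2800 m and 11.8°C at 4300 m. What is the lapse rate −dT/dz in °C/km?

9.8°C/km

Γ = −ΔT/Δz = (26.5 − 11.8) / (4300 − 2800) m
  = 14.7°C / 1.5 km = 9.8°C/km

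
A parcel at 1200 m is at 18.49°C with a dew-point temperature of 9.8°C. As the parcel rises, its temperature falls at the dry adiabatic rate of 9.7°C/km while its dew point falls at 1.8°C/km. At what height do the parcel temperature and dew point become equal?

2300 m

T and T_d converge at 9.7 − 1.8 = 7.9°C per km
Height above start = (18.49 − 9.8) / 7.9 = 1.1 km
LCL altitude = 1200 m + 1100 m = 2300 m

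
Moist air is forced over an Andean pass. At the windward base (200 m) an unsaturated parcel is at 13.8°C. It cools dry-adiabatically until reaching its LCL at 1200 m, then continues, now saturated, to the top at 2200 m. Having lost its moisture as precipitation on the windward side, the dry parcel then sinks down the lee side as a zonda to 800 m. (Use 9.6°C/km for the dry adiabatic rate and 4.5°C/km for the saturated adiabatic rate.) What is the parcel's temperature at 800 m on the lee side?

200 → 1200 m (dry, 9.6°C/km): ΔT = -9.6 × 1 = -9.6°C → T = 4.2°C
1200 → 2200 m (saturated, 4.5°C/km): ΔT = -4.5 × 1 = -4.5°C → T = -0.3°C
2200 → 800 m (dry descent, 9.6°C/km): ΔT = +9.6 × 1.4 = +13.44°C → T = 13.14°C

13.14°C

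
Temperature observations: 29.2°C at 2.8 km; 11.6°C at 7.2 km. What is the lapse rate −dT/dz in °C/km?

4°C/km

Γ = −ΔT/Δz = (29.2 − 11.6) / (7200 − 2800) m
  = 17.6°C / 4.4 km = 4°C/km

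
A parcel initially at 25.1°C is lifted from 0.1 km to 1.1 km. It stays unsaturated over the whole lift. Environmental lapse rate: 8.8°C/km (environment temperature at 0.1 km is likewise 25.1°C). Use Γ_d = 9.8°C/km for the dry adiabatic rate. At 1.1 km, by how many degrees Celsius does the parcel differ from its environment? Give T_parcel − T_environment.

-1°C (parcel cooler than environment)

Parcel:
  From 100 m to 1100 m (dry): cools by 9.8 × 1 = 9.8°C, giving 15.3°C.
Environment:
  From 100 m to 1100 m (environment): cools by 8.8 × 1 = 8.8°C, giving 16.3°C.
T_parcel − T_env = 15.3 − 16.3 = -1°C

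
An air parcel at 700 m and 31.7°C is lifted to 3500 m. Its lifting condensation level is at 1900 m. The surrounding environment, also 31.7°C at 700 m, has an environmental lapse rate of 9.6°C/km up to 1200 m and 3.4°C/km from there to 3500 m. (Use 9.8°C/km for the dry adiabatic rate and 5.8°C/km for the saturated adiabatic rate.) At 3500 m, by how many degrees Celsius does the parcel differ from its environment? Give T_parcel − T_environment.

-8.42°C (parcel cooler than environment)

Parcel:
  700–1900 m, dry: Δz = 1.2 km ⇒ ΔT = -11.76°C; T = 19.94°C
  1900–3500 m, saturated: Δz = 1.6 km ⇒ ΔT = -9.28°C; T = 10.66°C
Environment:
  700–1200 m, environment, lower layer: Δz = 0.5 km ⇒ ΔT = -4.8°C; T = 26.9°C
  1200–3500 m, environment, upper layer: Δz = 2.3 km ⇒ ΔT = -7.82°C; T = 19.08°C
T_parcel − T_env = 10.66 − 19.08 = -8.42°C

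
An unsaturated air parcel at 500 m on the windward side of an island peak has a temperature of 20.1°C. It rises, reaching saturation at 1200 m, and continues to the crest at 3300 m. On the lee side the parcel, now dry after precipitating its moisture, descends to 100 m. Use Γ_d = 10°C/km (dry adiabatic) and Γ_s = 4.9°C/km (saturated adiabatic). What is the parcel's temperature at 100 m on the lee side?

34.81°C

Dry to 1200 m: -10 × 0.7 km = -7°C, so T = 13.1°C.
Saturated to 3300 m: -4.9 × 2.1 km = -10.29°C, so T = 2.81°C.
Dry descent to 100 m: +10 × 3.2 km = +32°C, so T = 34.81°C.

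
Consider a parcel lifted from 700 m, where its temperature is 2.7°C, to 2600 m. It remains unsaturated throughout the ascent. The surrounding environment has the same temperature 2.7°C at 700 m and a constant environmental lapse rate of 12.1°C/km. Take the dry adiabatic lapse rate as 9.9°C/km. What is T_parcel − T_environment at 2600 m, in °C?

Parcel:
  From 700 m to 2600 m (dry): cools by 9.9 × 1.9 = 18.81°C, giving -16.11°C.
Environment:
  From 700 m to 2600 m (environment): cools by 12.1 × 1.9 = 22.99°C, giving -20.29°C.
T_parcel − T_env = -16.11 − (-20.29) = +4.18°C

+4.18°C (parcel warmer than environment)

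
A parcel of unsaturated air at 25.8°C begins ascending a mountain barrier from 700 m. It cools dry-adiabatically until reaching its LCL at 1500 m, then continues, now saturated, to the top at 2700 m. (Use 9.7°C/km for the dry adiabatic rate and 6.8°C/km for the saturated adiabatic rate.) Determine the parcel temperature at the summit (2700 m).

700 → 1500 m (dry, 9.7°C/km): ΔT = -9.7 × 0.8 = -7.76°C → T = 18.04°C
1500 → 2700 m (saturated, 6.8°C/km): ΔT = -6.8 × 1.2 = -8.16°C → T = 9.88°C

9.88°C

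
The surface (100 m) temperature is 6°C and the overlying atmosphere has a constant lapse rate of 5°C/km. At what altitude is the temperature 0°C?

Height above start = (6 − 0) / 5 = 1.2 km
Altitude = 100 m + 1200 m = 1300 m

1300 m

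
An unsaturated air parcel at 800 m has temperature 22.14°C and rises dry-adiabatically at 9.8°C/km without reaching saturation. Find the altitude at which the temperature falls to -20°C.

5100 m

Height above start = (22.14 − (-20)) / 9.8 = 4.3 km
Altitude = 800 m + 4300 m = 5100 m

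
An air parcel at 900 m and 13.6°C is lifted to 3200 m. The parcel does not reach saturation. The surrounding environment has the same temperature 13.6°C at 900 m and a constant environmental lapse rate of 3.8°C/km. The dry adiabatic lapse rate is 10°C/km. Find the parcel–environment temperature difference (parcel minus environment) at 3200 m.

-14.26°C (parcel cooler than environment)

Parcel:
  900 → 3200 m (dry, 10°C/km): ΔT = -10 × 2.3 = -23°C → T = -9.4°C
Environment:
  900 → 3200 m (environment, 3.8°C/km): ΔT = -3.8 × 2.3 = -8.74°C → T = 4.86°C
T_parcel − T_env = -9.4 − 4.86 = -14.26°C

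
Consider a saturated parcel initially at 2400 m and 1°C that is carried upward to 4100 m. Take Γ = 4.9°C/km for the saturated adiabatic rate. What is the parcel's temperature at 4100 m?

-7.33°C

Saturated adiabatic to 4100 m: -4.9 × 1.7 km = -8.33°C, so T = -7.33°C.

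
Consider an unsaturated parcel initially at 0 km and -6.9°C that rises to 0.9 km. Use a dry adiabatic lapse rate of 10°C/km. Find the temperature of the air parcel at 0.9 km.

Dry adiabatic to 900 m: -10 × 0.9 km = -9°C, so T = -15.9°C.

-15.9°C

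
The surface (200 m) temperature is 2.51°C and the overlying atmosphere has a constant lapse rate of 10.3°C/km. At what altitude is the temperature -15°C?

1900 m

Height above start = (2.51 − (-15)) / 10.3 = 1.7 km
Altitude = 200 m + 1700 m = 1900 m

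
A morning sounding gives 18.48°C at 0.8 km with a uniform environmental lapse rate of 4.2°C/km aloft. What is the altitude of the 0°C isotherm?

5.2 km

Height above start = (18.48 − 0) / 4.2 = 4.4 km
Altitude = 800 m + 4400 m = 5200 m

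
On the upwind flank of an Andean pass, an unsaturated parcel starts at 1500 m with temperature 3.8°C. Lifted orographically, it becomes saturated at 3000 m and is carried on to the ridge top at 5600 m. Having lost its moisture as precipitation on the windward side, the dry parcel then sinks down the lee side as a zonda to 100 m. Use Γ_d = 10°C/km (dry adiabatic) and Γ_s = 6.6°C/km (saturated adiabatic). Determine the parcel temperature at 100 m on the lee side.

26.64°C

1500–3000 m, dry: Δz = 1.5 km ⇒ ΔT = -15°C; T = -11.2°C
3000–5600 m, saturated: Δz = 2.6 km ⇒ ΔT = -17.16°C; T = -28.36°C
5600–100 m, dry descent: Δz = 5.5 km ⇒ ΔT = +55°C; T = 26.64°C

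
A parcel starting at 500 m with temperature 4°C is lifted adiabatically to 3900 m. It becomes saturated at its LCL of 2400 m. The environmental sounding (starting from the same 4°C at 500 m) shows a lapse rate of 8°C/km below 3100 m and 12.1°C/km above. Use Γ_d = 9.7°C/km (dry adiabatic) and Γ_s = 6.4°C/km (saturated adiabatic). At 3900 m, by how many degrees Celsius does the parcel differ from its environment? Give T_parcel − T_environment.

Parcel:
  500–2400 m, dry: Δz = 1.9 km ⇒ ΔT = -18.43°C; T = -14.43°C
  2400–3900 m, saturated: Δz = 1.5 km ⇒ ΔT = -9.6°C; T = -24.03°C
Environment:
  500–3100 m, environment, lower layer: Δz = 2.6 km ⇒ ΔT = -20.8°C; T = -16.8°C
  3100–3900 m, environment, upper layer: Δz = 0.8 km ⇒ ΔT = -9.68°C; T = -26.48°C
T_parcel − T_env = -24.03 − (-26.48) = +2.45°C

+2.45°C (parcel warmer than environment)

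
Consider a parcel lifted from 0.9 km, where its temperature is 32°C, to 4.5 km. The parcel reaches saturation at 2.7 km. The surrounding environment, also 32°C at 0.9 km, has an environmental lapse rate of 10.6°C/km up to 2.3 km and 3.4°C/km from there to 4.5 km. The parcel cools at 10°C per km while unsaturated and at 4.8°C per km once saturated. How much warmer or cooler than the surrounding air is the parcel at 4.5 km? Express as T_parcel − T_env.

Parcel:
  Dry to 2700 m: -10 × 1.8 km = -18°C, so T = 14°C.
  Saturated to 4500 m: -4.8 × 1.8 km = -8.64°C, so T = 5.36°C.
Environment:
  Environment, lower layer to 2300 m: -10.6 × 1.4 km = -14.84°C, so T = 17.16°C.
  Environment, upper layer to 4500 m: -3.4 × 2.2 km = -7.48°C, so T = 9.68°C.
T_parcel − T_env = 5.36 − 9.68 = -4.32°C

-4.32°C (parcel cooler than environment)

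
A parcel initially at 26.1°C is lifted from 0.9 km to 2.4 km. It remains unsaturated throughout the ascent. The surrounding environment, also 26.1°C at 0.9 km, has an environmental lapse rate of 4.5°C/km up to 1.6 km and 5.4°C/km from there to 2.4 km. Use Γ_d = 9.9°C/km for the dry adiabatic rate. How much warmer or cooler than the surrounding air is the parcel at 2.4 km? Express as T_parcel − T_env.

Parcel:
  900 → 2400 m (dry, 9.9°C/km): ΔT = -9.9 × 1.5 = -14.85°C → T = 11.25°C
Environment:
  900 → 1600 m (environment, lower layer, 4.5°C/km): ΔT = -4.5 × 0.7 = -3.15°C → T = 22.95°C
  1600 → 2400 m (environment, upper layer, 5.4°C/km): ΔT = -5.4 × 0.8 = -4.32°C → T = 18.63°C
T_parcel − T_env = 11.25 − 18.63 = -7.38°C

-7.38°C (parcel cooler than environment)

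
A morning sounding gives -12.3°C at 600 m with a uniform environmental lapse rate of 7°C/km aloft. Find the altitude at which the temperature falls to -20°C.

Height above start = (-12.3 − (-20)) / 7 = 1.1 km
Altitude = 600 m + 1100 m = 1700 m

1700 m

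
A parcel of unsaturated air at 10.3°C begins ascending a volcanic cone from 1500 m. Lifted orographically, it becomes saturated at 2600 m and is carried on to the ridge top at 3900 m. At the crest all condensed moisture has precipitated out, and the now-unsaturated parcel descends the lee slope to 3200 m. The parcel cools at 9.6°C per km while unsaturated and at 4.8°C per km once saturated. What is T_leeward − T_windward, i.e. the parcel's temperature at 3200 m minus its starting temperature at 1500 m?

Dry to 2600 m: -9.6 × 1.1 km = -10.56°C, so T = -0.26°C.
Saturated to 3900 m: -4.8 × 1.3 km = -6.24°C, so T = -6.5°C.
Dry descent to 3200 m: +9.6 × 0.7 km = +6.72°C, so T = 0.22°C.
Net change vs windward start: 0.22 − 10.3 = -10.08°C

-10.08°C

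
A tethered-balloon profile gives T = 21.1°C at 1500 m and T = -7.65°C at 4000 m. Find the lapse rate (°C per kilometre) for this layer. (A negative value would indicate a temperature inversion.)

11.5°C/km

Γ = −ΔT/Δz = (21.1 − (-7.65)) / (4000 − 1500) m
  = 28.75°C / 2.5 km = 11.5°C/km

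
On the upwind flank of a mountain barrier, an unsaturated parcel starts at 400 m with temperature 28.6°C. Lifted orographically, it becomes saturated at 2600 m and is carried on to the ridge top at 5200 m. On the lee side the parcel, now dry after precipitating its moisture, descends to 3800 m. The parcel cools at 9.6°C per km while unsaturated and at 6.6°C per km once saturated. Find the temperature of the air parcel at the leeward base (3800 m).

400 → 2600 m (dry, 9.6°C/km): ΔT = -9.6 × 2.2 = -21.12°C → T = 7.48°C
2600 → 5200 m (saturated, 6.6°C/km): ΔT = -6.6 × 2.6 = -17.16°C → T = -9.68°C
5200 → 3800 m (dry descent, 9.6°C/km): ΔT = +9.6 × 1.4 = +13.44°C → T = 3.76°C

3.76°C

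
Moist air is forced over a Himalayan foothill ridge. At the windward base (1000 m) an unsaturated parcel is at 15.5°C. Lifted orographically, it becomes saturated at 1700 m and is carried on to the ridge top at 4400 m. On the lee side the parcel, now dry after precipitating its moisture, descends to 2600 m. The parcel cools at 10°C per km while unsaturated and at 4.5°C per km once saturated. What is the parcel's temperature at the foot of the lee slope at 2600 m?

Dry to 1700 m: -10 × 0.7 km = -7°C, so T = 8.5°C.
Saturated to 4400 m: -4.5 × 2.7 km = -12.15°C, so T = -3.65°C.
Dry descent to 2600 m: +10 × 1.8 km = +18°C, so T = 14.35°C.

14.35°C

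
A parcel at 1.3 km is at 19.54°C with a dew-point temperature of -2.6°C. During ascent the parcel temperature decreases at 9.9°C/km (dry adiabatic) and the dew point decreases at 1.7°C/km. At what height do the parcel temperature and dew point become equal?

T and T_d converge at 9.9 − 1.7 = 8.2°C per km
Height above start = (19.54 − (-2.6)) / 8.2 = 2.7 km
LCL altitude = 1300 m + 2700 m = 4000 m

4 km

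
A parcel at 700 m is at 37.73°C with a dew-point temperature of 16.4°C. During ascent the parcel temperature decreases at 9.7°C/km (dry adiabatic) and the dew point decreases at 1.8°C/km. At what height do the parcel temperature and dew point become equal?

T and T_d converge at 9.7 − 1.8 = 7.9°C per km
Height above start = (37.73 − 16.4) / 7.9 = 2.7 km
LCL altitude = 700 m + 2700 m = 3400 m

3400 m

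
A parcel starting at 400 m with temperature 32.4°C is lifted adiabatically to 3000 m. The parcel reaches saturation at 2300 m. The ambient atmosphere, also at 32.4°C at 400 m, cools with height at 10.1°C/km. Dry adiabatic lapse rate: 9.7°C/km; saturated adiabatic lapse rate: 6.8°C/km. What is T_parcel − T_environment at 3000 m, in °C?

Parcel:
  Dry to 2300 m: -9.7 × 1.9 km = -18.43°C, so T = 13.97°C.
  Saturated to 3000 m: -6.8 × 0.7 km = -4.76°C, so T = 9.21°C.
Environment:
  Environment to 3000 m: -10.1 × 2.6 km = -26.26°C, so T = 6.14°C.
T_parcel − T_env = 9.21 − 6.14 = +3.07°C

+3.07°C (parcel warmer than environment)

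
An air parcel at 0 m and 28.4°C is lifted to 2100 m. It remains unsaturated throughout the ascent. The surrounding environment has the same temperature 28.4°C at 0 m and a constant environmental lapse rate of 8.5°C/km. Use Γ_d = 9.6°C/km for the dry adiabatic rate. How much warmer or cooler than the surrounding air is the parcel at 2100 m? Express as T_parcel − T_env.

-2.31°C (parcel cooler than environment)

Parcel:
  0 → 2100 m (dry, 9.6°C/km): ΔT = -9.6 × 2.1 = -20.16°C → T = 8.24°C
Environment:
  0 → 2100 m (environment, 8.5°C/km): ΔT = -8.5 × 2.1 = -17.85°C → T = 10.55°C
T_parcel − T_env = 8.24 − 10.55 = -2.31°C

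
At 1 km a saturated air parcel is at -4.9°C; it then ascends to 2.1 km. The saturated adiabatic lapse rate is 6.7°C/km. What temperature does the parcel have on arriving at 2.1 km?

From 1000 m to 2100 m (saturated adiabatic): cools by 6.7 × 1.1 = 7.37°C, giving -12.27°C.

-12.27°C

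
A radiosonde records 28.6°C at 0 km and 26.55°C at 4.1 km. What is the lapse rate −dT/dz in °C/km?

Γ = −ΔT/Δz = (28.6 − 26.55) / (4100 − 0) m
  = 2.05°C / 4.1 km = 0.5°C/km

0.5°C/km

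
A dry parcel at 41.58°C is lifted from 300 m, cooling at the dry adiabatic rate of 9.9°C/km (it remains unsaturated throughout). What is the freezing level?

Height above start = (41.58 − 0) / 9.9 = 4.2 km
Altitude = 300 m + 4200 m = 4500 m

4500 m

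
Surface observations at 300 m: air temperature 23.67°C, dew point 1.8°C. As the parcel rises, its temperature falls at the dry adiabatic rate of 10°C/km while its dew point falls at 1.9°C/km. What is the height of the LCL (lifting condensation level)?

3000 m

T and T_d converge at 10 − 1.9 = 8.1°C per km
Height above start = (23.67 − 1.8) / 8.1 = 2.7 km
LCL altitude = 300 m + 2700 m = 3000 m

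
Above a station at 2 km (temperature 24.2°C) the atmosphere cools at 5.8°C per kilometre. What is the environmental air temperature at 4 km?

12.6°C

2000 → 4000 m (environmental, 5.8°C/km): ΔT = -5.8 × 2 = -11.6°C → T = 12.6°C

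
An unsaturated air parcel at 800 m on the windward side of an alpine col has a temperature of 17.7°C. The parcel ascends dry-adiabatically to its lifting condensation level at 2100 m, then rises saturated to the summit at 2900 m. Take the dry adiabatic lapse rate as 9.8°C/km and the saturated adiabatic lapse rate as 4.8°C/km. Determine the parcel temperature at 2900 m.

1.12°C

Dry to 2100 m: -9.8 × 1.3 km = -12.74°C, so T = 4.96°C.
Saturated to 2900 m: -4.8 × 0.8 km = -3.84°C, so T = 1.12°C.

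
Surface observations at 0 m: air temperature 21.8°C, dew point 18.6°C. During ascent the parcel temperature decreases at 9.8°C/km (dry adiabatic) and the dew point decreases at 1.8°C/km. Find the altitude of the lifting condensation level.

400 m

T and T_d converge at 9.8 − 1.8 = 8°C per km
Height above start = (21.8 − 18.6) / 8 = 0.4 km
LCL altitude = 0 m + 400 m = 400 m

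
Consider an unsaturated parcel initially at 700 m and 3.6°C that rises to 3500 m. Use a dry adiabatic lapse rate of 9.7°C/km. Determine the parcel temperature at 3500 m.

-23.56°C

From 700 m to 3500 m (dry adiabatic): cools by 9.7 × 2.8 = 27.16°C, giving -23.56°C.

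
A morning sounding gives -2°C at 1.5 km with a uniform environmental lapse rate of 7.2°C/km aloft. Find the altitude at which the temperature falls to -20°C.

4 km

Height above start = (-2 − (-20)) / 7.2 = 2.5 km
Altitude = 1500 m + 2500 m = 4000 m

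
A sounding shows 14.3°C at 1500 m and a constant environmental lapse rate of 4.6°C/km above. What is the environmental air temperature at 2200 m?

11.08°C

Environmental to 2200 m: -4.6 × 0.7 km = -3.22°C, so T = 11.08°C.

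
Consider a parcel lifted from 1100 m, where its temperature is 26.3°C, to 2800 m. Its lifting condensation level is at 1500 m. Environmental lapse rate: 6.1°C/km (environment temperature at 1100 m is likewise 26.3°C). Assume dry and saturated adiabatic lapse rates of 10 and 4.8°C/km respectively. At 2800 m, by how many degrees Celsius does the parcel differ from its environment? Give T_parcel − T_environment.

Parcel:
  1100–1500 m, dry: Δz = 0.4 km ⇒ ΔT = -4°C; T = 22.3°C
  1500–2800 m, saturated: Δz = 1.3 km ⇒ ΔT = -6.24°C; T = 16.06°C
Environment:
  1100–2800 m, environment: Δz = 1.7 km ⇒ ΔT = -10.37°C; T = 15.93°C
T_parcel − T_env = 16.06 − 15.93 = +0.13°C

+0.13°C (parcel warmer than environment)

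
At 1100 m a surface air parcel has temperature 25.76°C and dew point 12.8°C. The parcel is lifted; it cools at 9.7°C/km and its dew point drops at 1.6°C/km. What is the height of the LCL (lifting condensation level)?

T and T_d converge at 9.7 − 1.6 = 8.1°C per km
Height above start = (25.76 − 12.8) / 8.1 = 1.6 km
LCL altitude = 1100 m + 1600 m = 2700 m

2700 m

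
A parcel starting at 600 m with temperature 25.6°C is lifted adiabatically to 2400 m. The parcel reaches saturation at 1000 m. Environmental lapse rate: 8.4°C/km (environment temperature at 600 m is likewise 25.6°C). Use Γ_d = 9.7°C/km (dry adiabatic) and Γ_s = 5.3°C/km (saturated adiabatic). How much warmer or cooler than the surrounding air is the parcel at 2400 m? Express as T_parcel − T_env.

+3.82°C (parcel warmer than environment)

Parcel:
  600–1000 m, dry: Δz = 0.4 km ⇒ ΔT = -3.88°C; T = 21.72°C
  1000–2400 m, saturated: Δz = 1.4 km ⇒ ΔT = -7.42°C; T = 14.3°C
Environment:
  600–2400 m, environment: Δz = 1.8 km ⇒ ΔT = -15.12°C; T = 10.48°C
T_parcel − T_env = 14.3 − 10.48 = +3.82°C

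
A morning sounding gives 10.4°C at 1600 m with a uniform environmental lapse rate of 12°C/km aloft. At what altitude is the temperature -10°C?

Height above start = (10.4 − (-10)) / 12 = 1.7 km
Altitude = 1600 m + 1700 m = 3300 m

3300 m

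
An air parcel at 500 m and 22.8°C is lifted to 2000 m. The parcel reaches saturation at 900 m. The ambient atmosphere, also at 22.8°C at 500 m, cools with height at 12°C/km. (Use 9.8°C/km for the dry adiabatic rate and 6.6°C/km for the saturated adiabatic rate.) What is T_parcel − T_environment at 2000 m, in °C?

Parcel:
  500 → 900 m (dry, 9.8°C/km): ΔT = -9.8 × 0.4 = -3.92°C → T = 18.88°C
  900 → 2000 m (saturated, 6.6°C/km): ΔT = -6.6 × 1.1 = -7.26°C → T = 11.62°C
Environment:
  500 → 2000 m (environment, 12°C/km): ΔT = -12 × 1.5 = -18°C → T = 4.8°C
T_parcel − T_env = 11.62 − 4.8 = +6.82°C

+6.82°C (parcel warmer than environment)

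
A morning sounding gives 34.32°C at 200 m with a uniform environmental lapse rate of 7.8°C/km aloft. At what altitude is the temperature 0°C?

Height above start = (34.32 − 0) / 7.8 = 4.4 km
Altitude = 200 m + 4400 m = 4600 m

4600 m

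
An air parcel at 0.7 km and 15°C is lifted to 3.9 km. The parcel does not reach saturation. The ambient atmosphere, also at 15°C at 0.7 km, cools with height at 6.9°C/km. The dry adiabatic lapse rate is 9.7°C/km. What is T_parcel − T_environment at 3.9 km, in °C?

Parcel:
  700–3900 m, dry: Δz = 3.2 km ⇒ ΔT = -31.04°C; T = -16.04°C
Environment:
  700–3900 m, environment: Δz = 3.2 km ⇒ ΔT = -22.08°C; T = -7.08°C
T_parcel − T_env = -16.04 − (-7.08) = -8.96°C

-8.96°C (parcel cooler than environment)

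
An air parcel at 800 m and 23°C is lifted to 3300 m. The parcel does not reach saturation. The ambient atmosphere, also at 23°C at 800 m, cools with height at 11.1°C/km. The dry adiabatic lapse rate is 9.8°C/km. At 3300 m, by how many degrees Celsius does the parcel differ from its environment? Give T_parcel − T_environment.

Parcel:
  800 → 3300 m (dry, 9.8°C/km): ΔT = -9.8 × 2.5 = -24.5°C → T = -1.5°C
Environment:
  800 → 3300 m (environment, 11.1°C/km): ΔT = -11.1 × 2.5 = -27.75°C → T = -4.75°C
T_parcel − T_env = -1.5 − (-4.75) = +3.25°C

+3.25°C (parcel warmer than environment)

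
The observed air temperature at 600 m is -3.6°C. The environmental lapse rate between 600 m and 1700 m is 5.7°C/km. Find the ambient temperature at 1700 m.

-9.87°C

From 600 m to 1700 m (environmental): cools by 5.7 × 1.1 = 6.27°C, giving -9.87°C.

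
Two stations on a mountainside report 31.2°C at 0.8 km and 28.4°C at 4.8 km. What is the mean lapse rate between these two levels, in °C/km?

Γ = −ΔT/Δz = (31.2 − 28.4) / (4800 − 800) m
  = 2.8°C / 4 km = 0.7°C/km

0.7°C/km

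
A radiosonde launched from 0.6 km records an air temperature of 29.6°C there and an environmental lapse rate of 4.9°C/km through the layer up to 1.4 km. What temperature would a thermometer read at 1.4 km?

From 600 m to 1400 m (environmental): cools by 4.9 × 0.8 = 3.92°C, giving 25.68°C.

25.68°C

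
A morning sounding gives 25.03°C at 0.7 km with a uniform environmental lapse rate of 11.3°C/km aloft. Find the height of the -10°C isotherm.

3.8 km

Height above start = (25.03 − (-10)) / 11.3 = 3.1 km
Altitude = 700 m + 3100 m = 3800 m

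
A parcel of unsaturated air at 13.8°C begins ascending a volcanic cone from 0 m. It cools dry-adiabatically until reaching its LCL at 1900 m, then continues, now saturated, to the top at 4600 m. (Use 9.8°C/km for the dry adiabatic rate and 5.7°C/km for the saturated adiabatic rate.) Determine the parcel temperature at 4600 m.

Dry to 1900 m: -9.8 × 1.9 km = -18.62°C, so T = -4.82°C.
Saturated to 4600 m: -5.7 × 2.7 km = -15.39°C, so T = -20.21°C.

-20.21°C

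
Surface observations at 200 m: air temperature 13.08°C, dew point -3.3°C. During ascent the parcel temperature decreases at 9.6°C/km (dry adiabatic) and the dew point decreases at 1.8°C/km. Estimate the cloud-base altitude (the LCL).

2300 m

T and T_d converge at 9.6 − 1.8 = 7.8°C per km
Height above start = (13.08 − (-3.3)) / 7.8 = 2.1 km
LCL altitude = 200 m + 2100 m = 2300 m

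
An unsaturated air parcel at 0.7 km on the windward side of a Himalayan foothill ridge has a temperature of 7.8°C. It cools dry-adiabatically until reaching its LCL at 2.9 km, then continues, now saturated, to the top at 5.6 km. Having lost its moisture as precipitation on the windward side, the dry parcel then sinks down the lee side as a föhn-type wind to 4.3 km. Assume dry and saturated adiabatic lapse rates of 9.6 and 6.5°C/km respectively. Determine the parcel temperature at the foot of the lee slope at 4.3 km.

-18.39°C

From 700 m to 2900 m (dry): cools by 9.6 × 2.2 = 21.12°C, giving -13.32°C.
From 2900 m to 5600 m (saturated): cools by 6.5 × 2.7 = 17.55°C, giving -30.87°C.
From 5600 m to 4300 m (dry descent): warms by 9.6 × 1.3 = 12.48°C, giving -18.39°C.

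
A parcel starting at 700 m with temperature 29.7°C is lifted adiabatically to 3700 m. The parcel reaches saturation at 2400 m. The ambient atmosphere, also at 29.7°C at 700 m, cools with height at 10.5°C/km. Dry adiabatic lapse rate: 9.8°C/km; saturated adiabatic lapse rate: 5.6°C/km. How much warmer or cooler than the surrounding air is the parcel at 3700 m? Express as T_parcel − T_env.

+7.56°C (parcel warmer than environment)

Parcel:
  700 → 2400 m (dry, 9.8°C/km): ΔT = -9.8 × 1.7 = -16.66°C → T = 13.04°C
  2400 → 3700 m (saturated, 5.6°C/km): ΔT = -5.6 × 1.3 = -7.28°C → T = 5.76°C
Environment:
  700 → 3700 m (environment, 10.5°C/km): ΔT = -10.5 × 3 = -31.5°C → T = -1.8°C
T_parcel − T_env = 5.76 − (-1.8) = +7.56°C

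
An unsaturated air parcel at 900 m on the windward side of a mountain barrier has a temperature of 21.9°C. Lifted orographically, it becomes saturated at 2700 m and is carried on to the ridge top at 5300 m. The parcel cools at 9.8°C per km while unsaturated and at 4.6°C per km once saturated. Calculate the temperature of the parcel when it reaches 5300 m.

900–2700 m, dry: Δz = 1.8 km ⇒ ΔT = -17.64°C; T = 4.26°C
2700–5300 m, saturated: Δz = 2.6 km ⇒ ΔT = -11.96°C; T = -7.7°C

-7.7°C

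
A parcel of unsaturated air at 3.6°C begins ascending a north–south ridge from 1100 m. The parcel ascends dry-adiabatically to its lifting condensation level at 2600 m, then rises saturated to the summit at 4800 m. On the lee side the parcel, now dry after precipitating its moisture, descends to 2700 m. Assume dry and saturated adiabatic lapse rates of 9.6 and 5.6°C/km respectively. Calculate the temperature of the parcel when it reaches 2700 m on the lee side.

From 1100 m to 2600 m (dry): cools by 9.6 × 1.5 = 14.4°C, giving -10.8°C.
From 2600 m to 4800 m (saturated): cools by 5.6 × 2.2 = 12.32°C, giving -23.12°C.
From 4800 m to 2700 m (dry descent): warms by 9.6 × 2.1 = 20.16°C, giving -2.96°C.

-2.96°C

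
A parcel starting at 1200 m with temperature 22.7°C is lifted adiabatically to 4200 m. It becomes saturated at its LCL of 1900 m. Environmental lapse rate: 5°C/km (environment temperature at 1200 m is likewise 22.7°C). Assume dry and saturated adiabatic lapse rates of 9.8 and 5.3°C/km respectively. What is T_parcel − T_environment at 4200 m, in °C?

Parcel:
  1200–1900 m, dry: Δz = 0.7 km ⇒ ΔT = -6.86°C; T = 15.84°C
  1900–4200 m, saturated: Δz = 2.3 km ⇒ ΔT = -12.19°C; T = 3.65°C
Environment:
  1200–4200 m, environment: Δz = 3 km ⇒ ΔT = -15°C; T = 7.7°C
T_parcel − T_env = 3.65 − 7.7 = -4.05°C

-4.05°C (parcel cooler than environment)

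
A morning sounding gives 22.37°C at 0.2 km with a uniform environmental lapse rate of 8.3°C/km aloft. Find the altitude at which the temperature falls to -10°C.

Height above start = (22.37 − (-10)) / 8.3 = 3.9 km
Altitude = 200 m + 3900 m = 4100 m

4.1 km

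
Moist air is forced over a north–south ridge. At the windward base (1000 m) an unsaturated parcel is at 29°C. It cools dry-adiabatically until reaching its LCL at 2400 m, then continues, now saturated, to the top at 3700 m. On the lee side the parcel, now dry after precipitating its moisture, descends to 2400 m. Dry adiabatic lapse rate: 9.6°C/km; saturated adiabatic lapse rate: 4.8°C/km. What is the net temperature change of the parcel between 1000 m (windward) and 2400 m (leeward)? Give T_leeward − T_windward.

1000 → 2400 m (dry, 9.6°C/km): ΔT = -9.6 × 1.4 = -13.44°C → T = 15.56°C
2400 → 3700 m (saturated, 4.8°C/km): ΔT = -4.8 × 1.3 = -6.24°C → T = 9.32°C
3700 → 2400 m (dry descent, 9.6°C/km): ΔT = +9.6 × 1.3 = +12.48°C → T = 21.8°C
Net change vs windward start: 21.8 − 29 = -7.2°C

-7.2°C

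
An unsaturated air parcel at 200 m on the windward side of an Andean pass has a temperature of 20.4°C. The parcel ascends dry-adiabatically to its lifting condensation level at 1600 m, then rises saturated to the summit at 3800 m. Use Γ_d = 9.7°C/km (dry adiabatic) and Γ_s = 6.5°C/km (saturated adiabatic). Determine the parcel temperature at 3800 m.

-7.48°C

From 200 m to 1600 m (dry): cools by 9.7 × 1.4 = 13.58°C, giving 6.82°C.
From 1600 m to 3800 m (saturated): cools by 6.5 × 2.2 = 14.3°C, giving -7.48°C.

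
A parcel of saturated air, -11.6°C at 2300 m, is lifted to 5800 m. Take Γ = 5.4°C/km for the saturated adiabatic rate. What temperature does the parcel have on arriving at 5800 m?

2300–5800 m, saturated adiabatic: Δz = 3.5 km ⇒ ΔT = -18.9°C; T = -30.5°C

-30.5°C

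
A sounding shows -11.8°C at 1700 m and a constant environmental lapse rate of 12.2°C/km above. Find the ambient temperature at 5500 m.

-58.16°C

1700–5500 m, environmental: Δz = 3.8 km ⇒ ΔT = -46.36°C; T = -58.16°C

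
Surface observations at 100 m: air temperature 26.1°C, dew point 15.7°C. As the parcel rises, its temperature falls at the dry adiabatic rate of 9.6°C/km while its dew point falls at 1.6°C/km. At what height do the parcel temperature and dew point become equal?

1400 m

T and T_d converge at 9.6 − 1.6 = 8°C per km
Height above start = (26.1 − 15.7) / 8 = 1.3 km
LCL altitude = 100 m + 1300 m = 1400 m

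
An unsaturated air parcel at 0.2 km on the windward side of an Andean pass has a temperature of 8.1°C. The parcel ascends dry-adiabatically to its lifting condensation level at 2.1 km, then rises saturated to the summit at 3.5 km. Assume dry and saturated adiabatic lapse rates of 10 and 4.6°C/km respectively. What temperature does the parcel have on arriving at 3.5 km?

-17.34°C

Dry to 2100 m: -10 × 1.9 km = -19°C, so T = -10.9°C.
Saturated to 3500 m: -4.6 × 1.4 km = -6.44°C, so T = -17.34°C.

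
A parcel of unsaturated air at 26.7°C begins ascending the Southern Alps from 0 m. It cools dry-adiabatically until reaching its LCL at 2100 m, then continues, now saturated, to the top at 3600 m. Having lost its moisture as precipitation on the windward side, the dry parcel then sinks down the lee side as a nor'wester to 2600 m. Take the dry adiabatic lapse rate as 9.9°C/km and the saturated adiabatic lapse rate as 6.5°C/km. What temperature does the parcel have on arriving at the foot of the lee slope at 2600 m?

0 → 2100 m (dry, 9.9°C/km): ΔT = -9.9 × 2.1 = -20.79°C → T = 5.91°C
2100 → 3600 m (saturated, 6.5°C/km): ΔT = -6.5 × 1.5 = -9.75°C → T = -3.84°C
3600 → 2600 m (dry descent, 9.9°C/km): ΔT = +9.9 × 1 = +9.9°C → T = 6.06°C

6.06°C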